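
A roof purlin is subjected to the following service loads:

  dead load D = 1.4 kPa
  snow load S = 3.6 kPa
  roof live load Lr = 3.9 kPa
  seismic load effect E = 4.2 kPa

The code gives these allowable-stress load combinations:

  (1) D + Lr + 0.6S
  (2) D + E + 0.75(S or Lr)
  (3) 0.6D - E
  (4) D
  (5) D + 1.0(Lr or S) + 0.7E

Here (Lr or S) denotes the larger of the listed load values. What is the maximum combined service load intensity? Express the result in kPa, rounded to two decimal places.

(S or Lr) → Lr = 3.9 kPa; (Lr or S) → Lr = 3.9 kPa.
(1) 1.0(1.4) + 1.0(3.9) + 0.6(3.6) = 1.40 + 3.90 + 2.16 = 7.46
(2) 1.0(1.4) + 1.0(4.2) + 0.75(3.9) = 1.40 + 4.20 + 2.93 = 8.53
(3) 0.6(1.4) - 1.0(4.2) = 0.84 - 4.20 = -3.36
(4) 1.0(1.4) = 1.40
(5) 1.0(1.4) + 1.0(3.9) + 0.7(4.2) = 1.40 + 3.90 + 2.94 = 8.24
The controlling combination is 2, giving 8.53 kPa.

8.53 kPa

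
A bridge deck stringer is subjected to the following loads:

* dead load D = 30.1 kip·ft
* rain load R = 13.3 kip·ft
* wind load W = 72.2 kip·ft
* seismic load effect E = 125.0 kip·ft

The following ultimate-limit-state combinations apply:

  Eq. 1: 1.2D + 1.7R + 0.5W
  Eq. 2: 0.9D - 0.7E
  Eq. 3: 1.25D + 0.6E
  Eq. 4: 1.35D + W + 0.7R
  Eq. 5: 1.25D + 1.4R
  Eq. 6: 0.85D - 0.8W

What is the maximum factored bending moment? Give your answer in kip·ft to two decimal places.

122.15 kip·ft

Eq. 1: 1.2(30.1) + 1.7(13.3) + 0.5(72.2) = 36.12 + 22.61 + 36.10 = 94.83
Eq. 2: 0.9(30.1) - 0.7(125.0) = 27.09 - 87.50 = -60.41
Eq. 3: 1.25(30.1) + 0.6(125.0) = 37.63 + 75.00 = 112.63
Eq. 4: 1.35(30.1) + 1.0(72.2) + 0.7(13.3) = 40.64 + 72.20 + 9.31 = 122.15
Eq. 5: 1.25(30.1) + 1.4(13.3) = 37.63 + 18.62 = 56.25
Eq. 6: 0.85(30.1) - 0.8(72.2) = -32.18
Combination 4 governs: M_u = 122.15 kip·ft.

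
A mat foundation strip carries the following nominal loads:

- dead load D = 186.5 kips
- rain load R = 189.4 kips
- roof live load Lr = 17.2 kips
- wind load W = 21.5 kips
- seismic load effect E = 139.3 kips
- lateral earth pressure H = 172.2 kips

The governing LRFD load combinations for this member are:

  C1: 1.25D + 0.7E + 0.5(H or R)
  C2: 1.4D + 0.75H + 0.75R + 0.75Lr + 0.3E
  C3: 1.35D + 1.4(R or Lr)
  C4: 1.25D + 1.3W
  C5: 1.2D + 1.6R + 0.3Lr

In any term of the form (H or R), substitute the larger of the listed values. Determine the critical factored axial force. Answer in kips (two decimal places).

(H or R) → R = 189.4 kips; (R or Lr) → R = 189.4 kips.
C1: 1.25(186.5) + 0.7(139.3) + 0.5(189.4) = 425.34
C2: 1.4(186.5) + 0.75(172.2) + 0.75(189.4) + 0.75(17.2) + 0.3(139.3) = 586.99
C3: 1.35(186.5) + 1.4(189.4) = 516.94
C4: 1.25(186.5) + 1.3(21.5) = 261.08
C5: 1.2(186.5) + 1.6(189.4) + 0.3(17.2) = 532.00
Maximum is from combination 2.

586.99 kips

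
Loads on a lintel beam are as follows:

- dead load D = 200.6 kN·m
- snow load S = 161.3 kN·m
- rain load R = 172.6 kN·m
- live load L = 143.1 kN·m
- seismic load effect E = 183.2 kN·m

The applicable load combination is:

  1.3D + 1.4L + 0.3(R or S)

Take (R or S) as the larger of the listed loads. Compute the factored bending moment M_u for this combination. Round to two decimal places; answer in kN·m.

(R or S) → R = 172.6 kN·m.
1.3(200.6) + 1.4(143.1) + 0.3(172.6) = 260.78 + 200.34 + 51.78 = 512.90
M_u = 512.90 kN·m.

512.90 kN·m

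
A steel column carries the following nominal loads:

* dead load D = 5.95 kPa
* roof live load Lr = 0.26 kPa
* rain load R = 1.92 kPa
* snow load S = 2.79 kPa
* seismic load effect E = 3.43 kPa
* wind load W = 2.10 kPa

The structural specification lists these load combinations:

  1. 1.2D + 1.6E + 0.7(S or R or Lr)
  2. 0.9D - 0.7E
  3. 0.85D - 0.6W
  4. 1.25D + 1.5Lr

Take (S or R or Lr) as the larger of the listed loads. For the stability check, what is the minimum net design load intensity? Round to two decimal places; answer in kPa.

(S or R or Lr) → S = 2.79 kPa.
1. 1.2(5.95) + 1.6(3.43) + 0.7(2.79) = 14.58
2. 0.9(5.95) - 0.7(3.43) = 2.95
3. 0.85(5.95) - 0.6(2.10) = 3.80
4. 1.25(5.95) + 1.5(0.26) = 7.83
Combination 2 gives the minimum: 2.95 kPa.

2.95 kPa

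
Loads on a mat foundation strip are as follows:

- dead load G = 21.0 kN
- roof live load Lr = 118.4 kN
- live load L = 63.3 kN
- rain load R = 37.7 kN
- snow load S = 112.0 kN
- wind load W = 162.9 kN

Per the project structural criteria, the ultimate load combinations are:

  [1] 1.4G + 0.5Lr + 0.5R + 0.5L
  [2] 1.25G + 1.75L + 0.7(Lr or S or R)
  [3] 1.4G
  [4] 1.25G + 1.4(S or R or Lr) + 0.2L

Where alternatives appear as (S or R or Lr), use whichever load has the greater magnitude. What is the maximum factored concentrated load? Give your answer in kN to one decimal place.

219.9 kN

(Lr or S or R) → Lr = 118.4 kN; (S or R or Lr) → Lr = 118.4 kN.
[1] 1.4(21.0) + 0.5(118.4) + 0.5(37.7) + 0.5(63.3) = 139.1
[2] 1.25(21.0) + 1.75(63.3) + 0.7(118.4) = 219.9
[3] 1.4(21.0) = 29.4
[4] 1.25(21.0) + 1.4(118.4) + 0.2(63.3) = 204.7
Maximum is from combination 2.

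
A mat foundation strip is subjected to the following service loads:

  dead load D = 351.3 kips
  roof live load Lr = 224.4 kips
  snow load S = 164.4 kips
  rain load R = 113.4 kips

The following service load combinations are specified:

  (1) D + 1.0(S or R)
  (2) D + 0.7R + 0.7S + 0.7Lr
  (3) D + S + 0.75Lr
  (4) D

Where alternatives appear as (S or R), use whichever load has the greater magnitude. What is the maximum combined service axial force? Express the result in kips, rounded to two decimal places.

702.84 kips

(S or R) → S = 164.4 kips.
(1) 1.0(351.3) + 1.0(164.4) = 351.30 + 164.40 = 515.70
(2) 1.0(351.3) + 0.7(113.4) + 0.7(164.4) + 0.7(224.4) = 351.30 + 79.38 + 115.08 + 157.08 = 702.84
(3) 1.0(351.3) + 1.0(164.4) + 0.75(224.4) = 351.30 + 164.40 + 168.30 = 684.00
(4) 1.0(351.3) = 351.30
The controlling combination is 2, giving 702.84 kips.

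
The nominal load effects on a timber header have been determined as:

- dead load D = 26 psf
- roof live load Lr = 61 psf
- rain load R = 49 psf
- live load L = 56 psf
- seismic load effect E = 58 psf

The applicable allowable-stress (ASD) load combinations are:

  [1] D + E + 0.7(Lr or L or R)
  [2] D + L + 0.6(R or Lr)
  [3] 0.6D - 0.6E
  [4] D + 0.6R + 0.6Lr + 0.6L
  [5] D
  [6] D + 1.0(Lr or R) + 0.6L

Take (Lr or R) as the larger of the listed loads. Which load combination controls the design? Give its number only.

(Lr or L or R) → Lr = 61 psf; (R or Lr) → Lr = 61 psf; (Lr or R) → Lr = 61 psf.
[1] 1.0(26) + 1.0(58) + 0.7(61) = 26.0 + 58.0 + 42.7 = 126.7
[2] 1.0(26) + 1.0(56) + 0.6(61) = 26.0 + 56.0 + 36.6 = 118.6
[3] 0.6(26) - 0.6(58) = 15.6 - 34.8 = -19.2
[4] 1.0(26) + 0.6(49) + 0.6(61) + 0.6(56) = 26.0 + 29.4 + 36.6 + 33.6 = 125.6
[5] 1.0(26) = 26.0
[6] 1.0(26) + 1.0(61) + 0.6(56) = 26.0 + 61.0 + 33.6 = 120.6
The largest value is 126.7 psf from combination 1.

Combination 1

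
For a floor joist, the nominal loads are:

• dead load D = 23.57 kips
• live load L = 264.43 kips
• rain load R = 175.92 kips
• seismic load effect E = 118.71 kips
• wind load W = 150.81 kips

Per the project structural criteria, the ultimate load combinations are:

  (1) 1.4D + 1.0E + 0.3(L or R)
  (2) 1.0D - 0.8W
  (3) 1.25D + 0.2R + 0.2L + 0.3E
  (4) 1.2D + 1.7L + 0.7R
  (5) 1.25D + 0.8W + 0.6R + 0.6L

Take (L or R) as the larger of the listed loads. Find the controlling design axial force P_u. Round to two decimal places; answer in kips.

(L or R) → L = 264.43 kips.
(1) 1.4(23.57) + 1.0(118.71) + 0.3(264.43) = 231.04
(2) 1.0(23.57) - 0.8(150.81) = -97.08
(3) 1.25(23.57) + 0.2(175.92) + 0.2(264.43) + 0.3(118.71) = 153.15
(4) 1.2(23.57) + 1.7(264.43) + 0.7(175.92) = 600.96
(5) 1.25(23.57) + 0.8(150.81) + 0.6(175.92) + 0.6(264.43) = 414.32
Combination 4 governs: P_u = 600.96 kips.

600.96 kips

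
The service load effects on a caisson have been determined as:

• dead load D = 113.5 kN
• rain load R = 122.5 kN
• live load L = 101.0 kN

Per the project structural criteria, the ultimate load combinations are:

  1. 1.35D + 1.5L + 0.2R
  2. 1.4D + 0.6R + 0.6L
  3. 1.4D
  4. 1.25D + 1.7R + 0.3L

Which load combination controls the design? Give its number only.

1. 1.35(113.5) + 1.5(101.0) + 0.2(122.5) = 329.23
2. 1.4(113.5) + 0.6(122.5) + 0.6(101.0) = 293.00
3. 1.4(113.5) = 158.90
4. 1.25(113.5) + 1.7(122.5) + 0.3(101.0) = 380.43
The largest value is 380.43 kN from combination 4.

Combination 4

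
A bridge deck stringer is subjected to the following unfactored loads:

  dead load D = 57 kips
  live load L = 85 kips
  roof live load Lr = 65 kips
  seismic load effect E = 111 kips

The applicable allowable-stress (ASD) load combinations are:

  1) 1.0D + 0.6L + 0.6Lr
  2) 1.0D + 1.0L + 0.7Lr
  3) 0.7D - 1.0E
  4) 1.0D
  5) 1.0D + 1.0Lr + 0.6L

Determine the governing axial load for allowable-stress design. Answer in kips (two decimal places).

1) 1.0(57) + 0.6(85) + 0.6(65) = 147.00
2) 1.0(57) + 1.0(85) + 0.7(65) = 187.50
3) 0.7(57) - 1.0(111) = -71.10
4) 1.0(57) = 57.00
5) 1.0(57) + 1.0(65) + 0.6(85) = 173.00
Maximum is from combination 2.

187.50 kips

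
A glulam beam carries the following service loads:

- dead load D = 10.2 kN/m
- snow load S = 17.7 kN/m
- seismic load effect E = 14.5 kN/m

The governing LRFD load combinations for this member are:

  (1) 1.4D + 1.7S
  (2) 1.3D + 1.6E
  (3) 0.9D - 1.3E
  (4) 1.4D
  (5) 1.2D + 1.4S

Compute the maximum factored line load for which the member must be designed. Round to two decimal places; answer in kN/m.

(1) 1.4(10.2) + 1.7(17.7) = 14.28 + 30.09 = 44.37
(2) 1.3(10.2) + 1.6(14.5) = 13.26 + 23.20 = 36.46
(3) 0.9(10.2) - 1.3(14.5) = 9.18 - 18.85 = -9.67
(4) 1.4(10.2) = 14.28
(5) 1.2(10.2) + 1.4(17.7) = 12.24 + 24.78 = 37.02
Maximum is from combination 1.

44.37 kN/m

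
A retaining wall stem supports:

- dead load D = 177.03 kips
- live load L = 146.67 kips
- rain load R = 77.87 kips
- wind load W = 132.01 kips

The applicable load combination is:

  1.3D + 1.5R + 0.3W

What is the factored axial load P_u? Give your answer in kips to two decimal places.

1.3(177.03) + 1.5(77.87) + 0.3(132.01) = 230.14 + 116.81 + 39.60 = 386.55
P_u = 386.55 kips.

386.55 kips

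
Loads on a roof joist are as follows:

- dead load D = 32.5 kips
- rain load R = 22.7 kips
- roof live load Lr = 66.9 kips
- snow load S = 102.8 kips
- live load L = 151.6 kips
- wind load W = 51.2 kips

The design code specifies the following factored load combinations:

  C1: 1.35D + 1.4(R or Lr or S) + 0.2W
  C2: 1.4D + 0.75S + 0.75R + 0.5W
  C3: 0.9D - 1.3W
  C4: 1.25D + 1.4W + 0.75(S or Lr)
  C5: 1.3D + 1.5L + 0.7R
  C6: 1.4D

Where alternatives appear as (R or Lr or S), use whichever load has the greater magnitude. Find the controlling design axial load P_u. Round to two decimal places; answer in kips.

285.54 kips

(R or Lr or S) → S = 102.8 kips; (S or Lr) → S = 102.8 kips.
C1: 1.35(32.5) + 1.4(102.8) + 0.2(51.2) = 198.04
C2: 1.4(32.5) + 0.75(102.8) + 0.75(22.7) + 0.5(51.2) = 165.23
C3: 0.9(32.5) - 1.3(51.2) = -37.31
C4: 1.25(32.5) + 1.4(51.2) + 0.75(102.8) = 189.41
C5: 1.3(32.5) + 1.5(151.6) + 0.7(22.7) = 285.54
C6: 1.4(32.5) = 45.50
Maximum is from combination 5.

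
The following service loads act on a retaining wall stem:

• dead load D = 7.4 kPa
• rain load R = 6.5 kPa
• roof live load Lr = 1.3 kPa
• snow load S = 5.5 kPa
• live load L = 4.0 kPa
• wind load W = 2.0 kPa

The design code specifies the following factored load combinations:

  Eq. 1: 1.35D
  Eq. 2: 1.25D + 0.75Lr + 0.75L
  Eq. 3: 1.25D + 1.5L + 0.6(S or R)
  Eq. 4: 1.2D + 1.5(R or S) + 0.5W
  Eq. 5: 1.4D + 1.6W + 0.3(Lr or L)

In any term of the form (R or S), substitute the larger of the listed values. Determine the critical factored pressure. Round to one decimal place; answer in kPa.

19.6 kPa

(S or R) → R = 6.5 kPa; (R or S) → R = 6.5 kPa; (Lr or L) → L = 4.0 kPa.
Eq. 1: 1.35(7.4) = 10.0
Eq. 2: 1.25(7.4) + 0.75(1.3) + 0.75(4.0) = 13.2
Eq. 3: 1.25(7.4) + 1.5(4.0) + 0.6(6.5) = 19.2
Eq. 4: 1.2(7.4) + 1.5(6.5) + 0.5(2.0) = 19.6
Eq. 5: 1.4(7.4) + 1.6(2.0) + 0.3(4.0) = 14.8
Maximum is from combination 4.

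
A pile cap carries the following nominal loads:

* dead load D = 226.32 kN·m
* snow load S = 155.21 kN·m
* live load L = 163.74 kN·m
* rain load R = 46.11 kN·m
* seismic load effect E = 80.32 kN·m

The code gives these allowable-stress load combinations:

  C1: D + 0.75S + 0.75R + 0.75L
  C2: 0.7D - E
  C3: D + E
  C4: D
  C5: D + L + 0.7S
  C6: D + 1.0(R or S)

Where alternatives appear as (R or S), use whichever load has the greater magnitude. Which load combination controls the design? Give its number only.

Combination 1

(R or S) → S = 155.21 kN·m.
C1: 1.0(226.32) + 0.75(155.21) + 0.75(46.11) + 0.75(163.74) = 500.12
C2: 0.7(226.32) - 1.0(80.32) = 78.10
C3: 1.0(226.32) + 1.0(80.32) = 306.64
C4: 1.0(226.32) = 226.32
C5: 1.0(226.32) + 1.0(163.74) + 0.7(155.21) = 498.71
C6: 1.0(226.32) + 1.0(155.21) = 381.53
The largest value is 500.12 kN·m from combination 1.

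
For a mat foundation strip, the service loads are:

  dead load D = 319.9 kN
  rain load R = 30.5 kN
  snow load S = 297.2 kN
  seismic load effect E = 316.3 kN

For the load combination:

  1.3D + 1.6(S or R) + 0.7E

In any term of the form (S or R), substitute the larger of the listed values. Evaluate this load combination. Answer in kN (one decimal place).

1112.8 kN

(S or R) → S = 297.2 kN.
1.3(319.9) + 1.6(297.2) + 0.7(316.3) = 415.9 + 475.5 + 221.4 = 1112.8
N_u = 1112.8 kN.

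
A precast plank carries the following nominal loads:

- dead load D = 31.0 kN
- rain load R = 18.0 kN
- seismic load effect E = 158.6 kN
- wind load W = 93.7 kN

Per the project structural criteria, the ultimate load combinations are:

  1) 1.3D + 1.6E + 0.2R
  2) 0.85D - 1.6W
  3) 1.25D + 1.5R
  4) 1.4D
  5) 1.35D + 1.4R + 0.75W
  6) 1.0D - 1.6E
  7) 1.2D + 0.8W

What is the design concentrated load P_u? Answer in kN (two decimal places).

1) 1.3(31.0) + 1.6(158.6) + 0.2(18.0) = 40.30 + 253.76 + 3.60 = 297.66
2) 0.85(31.0) - 1.6(93.7) = 26.35 - 149.92 = -123.57
3) 1.25(31.0) + 1.5(18.0) = 38.75 + 27.00 = 65.75
4) 1.4(31.0) = 43.40
5) 1.35(31.0) + 1.4(18.0) + 0.75(93.7) = 41.85 + 25.20 + 70.28 = 137.33
6) 1.0(31.0) - 1.6(158.6) = 31.00 - 253.76 = -222.76
7) 1.2(31.0) + 0.8(93.7) = 37.20 + 74.96 = 112.16
The controlling combination is 1, giving 297.66 kN.

297.66 kN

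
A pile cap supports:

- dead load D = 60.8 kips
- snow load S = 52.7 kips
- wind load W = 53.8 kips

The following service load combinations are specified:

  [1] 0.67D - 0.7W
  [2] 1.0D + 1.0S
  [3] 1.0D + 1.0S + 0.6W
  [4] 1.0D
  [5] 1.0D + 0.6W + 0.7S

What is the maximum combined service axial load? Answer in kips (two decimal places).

[1] 0.67(60.8) - 0.7(53.8) = 3.08
[2] 1.0(60.8) + 1.0(52.7) = 113.50
[3] 1.0(60.8) + 1.0(52.7) + 0.6(53.8) = 145.78
[4] 1.0(60.8) = 60.80
[5] 1.0(60.8) + 0.6(53.8) + 0.7(52.7) = 129.97
The controlling combination is 3, giving 145.78 kips.

145.78 kips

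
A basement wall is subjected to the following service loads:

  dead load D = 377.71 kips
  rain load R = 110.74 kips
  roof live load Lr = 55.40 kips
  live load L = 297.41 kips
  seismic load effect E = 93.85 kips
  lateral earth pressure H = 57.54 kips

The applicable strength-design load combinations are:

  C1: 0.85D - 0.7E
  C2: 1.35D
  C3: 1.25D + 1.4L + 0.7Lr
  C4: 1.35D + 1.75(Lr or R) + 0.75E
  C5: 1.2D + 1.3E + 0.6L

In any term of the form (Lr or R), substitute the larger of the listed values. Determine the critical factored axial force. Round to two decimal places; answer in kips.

927.29 kips

(Lr or R) → R = 110.74 kips.
C1: 0.85(377.71) - 0.7(93.85) = 255.36
C2: 1.35(377.71) = 509.91
C3: 1.25(377.71) + 1.4(297.41) + 0.7(55.40) = 472.14 + 416.37 + 38.78 = 927.29
C4: 1.35(377.71) + 1.75(110.74) + 0.75(93.85) = 774.09
C5: 1.2(377.71) + 1.3(93.85) + 0.6(297.41) = 753.70
Combination 3 governs: P_u = 927.29 kips.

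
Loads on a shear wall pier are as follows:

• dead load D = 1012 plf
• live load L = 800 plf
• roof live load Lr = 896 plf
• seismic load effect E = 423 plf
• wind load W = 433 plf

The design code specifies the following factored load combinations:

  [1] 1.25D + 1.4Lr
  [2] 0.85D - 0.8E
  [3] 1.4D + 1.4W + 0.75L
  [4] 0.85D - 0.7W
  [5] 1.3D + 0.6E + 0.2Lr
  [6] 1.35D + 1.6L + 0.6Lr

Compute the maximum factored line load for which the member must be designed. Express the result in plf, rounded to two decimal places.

[1] 1.25(1012) + 1.4(896) = 2519.40
[2] 0.85(1012) - 0.8(423) = 521.80
[3] 1.4(1012) + 1.4(433) + 0.75(800) = 2623.00
[4] 0.85(1012) - 0.7(433) = 557.10
[5] 1.3(1012) + 0.6(423) + 0.2(896) = 1748.60
[6] 1.35(1012) + 1.6(800) + 0.6(896) = 3183.80
The controlling combination is 6, giving 3183.80 plf.

3183.80 plf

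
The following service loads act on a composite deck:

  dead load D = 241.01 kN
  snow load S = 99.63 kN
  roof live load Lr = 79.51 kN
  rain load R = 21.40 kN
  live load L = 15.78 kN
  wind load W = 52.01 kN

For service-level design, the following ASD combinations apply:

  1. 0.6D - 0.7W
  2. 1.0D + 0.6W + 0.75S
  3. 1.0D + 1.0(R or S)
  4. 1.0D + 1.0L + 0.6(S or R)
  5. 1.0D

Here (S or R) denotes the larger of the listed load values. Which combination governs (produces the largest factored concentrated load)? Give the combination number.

(R or S) → S = 99.63 kN; (S or R) → S = 99.63 kN.
1. 0.6(241.01) - 0.7(52.01) = 108.20
2. 1.0(241.01) + 0.6(52.01) + 0.75(99.63) = 346.94
3. 1.0(241.01) + 1.0(99.63) = 340.64
4. 1.0(241.01) + 1.0(15.78) + 0.6(99.63) = 316.57
5. 1.0(241.01) = 241.01
The largest value is 346.94 kN from combination 2.

Combination 2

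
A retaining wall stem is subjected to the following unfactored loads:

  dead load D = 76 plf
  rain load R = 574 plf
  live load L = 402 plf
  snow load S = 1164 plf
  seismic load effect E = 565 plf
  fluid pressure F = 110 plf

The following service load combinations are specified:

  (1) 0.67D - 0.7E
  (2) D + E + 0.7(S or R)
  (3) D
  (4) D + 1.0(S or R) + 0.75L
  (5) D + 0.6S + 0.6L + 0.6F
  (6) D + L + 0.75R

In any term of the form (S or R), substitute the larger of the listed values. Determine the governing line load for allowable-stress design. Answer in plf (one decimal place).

(S or R) → S = 1164 plf.
(1) 0.67(76) - 0.7(565) = 50.9 - 395.5 = -344.6
(2) 1.0(76) + 1.0(565) + 0.7(1164) = 76.0 + 565.0 + 814.8 = 1455.8
(3) 1.0(76) = 76.0
(4) 1.0(76) + 1.0(1164) + 0.75(402) = 76.0 + 1164.0 + 301.5 = 1541.5
(5) 1.0(76) + 0.6(1164) + 0.6(402) + 0.6(110) = 76.0 + 698.4 + 241.2 + 66.0 = 1081.6
(6) 1.0(76) + 1.0(402) + 0.75(574) = 76.0 + 402.0 + 430.5 = 908.5
Combination 4 governs: w = 1541.5 plf.

1541.5 plf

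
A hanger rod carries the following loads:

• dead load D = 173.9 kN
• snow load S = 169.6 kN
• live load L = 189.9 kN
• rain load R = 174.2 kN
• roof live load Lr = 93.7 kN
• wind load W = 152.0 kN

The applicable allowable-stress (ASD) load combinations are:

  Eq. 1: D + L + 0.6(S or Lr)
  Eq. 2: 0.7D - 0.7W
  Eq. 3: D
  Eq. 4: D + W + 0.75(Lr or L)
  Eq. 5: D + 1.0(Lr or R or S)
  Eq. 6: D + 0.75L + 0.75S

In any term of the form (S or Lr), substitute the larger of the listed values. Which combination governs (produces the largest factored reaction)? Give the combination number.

Combination 4

(S or Lr) → S = 169.6 kN; (Lr or L) → L = 189.9 kN; (Lr or R or S) → R = 174.2 kN.
Eq. 1: 1.0(173.9) + 1.0(189.9) + 0.6(169.6) = 465.56
Eq. 2: 0.7(173.9) - 0.7(152.0) = 15.33
Eq. 3: 1.0(173.9) = 173.90
Eq. 4: 1.0(173.9) + 1.0(152.0) + 0.75(189.9) = 468.33
Eq. 5: 1.0(173.9) + 1.0(174.2) = 348.10
Eq. 6: 1.0(173.9) + 0.75(189.9) + 0.75(169.6) = 443.53
The largest value is 468.33 kN from combination 4.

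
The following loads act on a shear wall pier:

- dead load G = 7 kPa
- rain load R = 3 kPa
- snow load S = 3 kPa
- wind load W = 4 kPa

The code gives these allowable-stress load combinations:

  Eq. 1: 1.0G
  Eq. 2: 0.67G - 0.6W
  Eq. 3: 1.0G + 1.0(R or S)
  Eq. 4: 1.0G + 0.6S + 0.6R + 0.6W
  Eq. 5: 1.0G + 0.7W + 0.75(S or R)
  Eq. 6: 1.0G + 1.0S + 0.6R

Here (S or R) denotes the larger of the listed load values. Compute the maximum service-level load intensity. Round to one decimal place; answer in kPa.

(R or S) → R = 3 kPa; (S or R) → S = 3 kPa.
Eq. 1: 1.0(7) = 7.0
Eq. 2: 0.67(7) - 0.6(4) = 2.3
Eq. 3: 1.0(7) + 1.0(3) = 10.0
Eq. 4: 1.0(7) + 0.6(3) + 0.6(3) + 0.6(4) = 13.0
Eq. 5: 1.0(7) + 0.7(4) + 0.75(3) = 12.1
Eq. 6: 1.0(7) + 1.0(3) + 0.6(3) = 11.8
Maximum is from combination 4.

13.0 kPa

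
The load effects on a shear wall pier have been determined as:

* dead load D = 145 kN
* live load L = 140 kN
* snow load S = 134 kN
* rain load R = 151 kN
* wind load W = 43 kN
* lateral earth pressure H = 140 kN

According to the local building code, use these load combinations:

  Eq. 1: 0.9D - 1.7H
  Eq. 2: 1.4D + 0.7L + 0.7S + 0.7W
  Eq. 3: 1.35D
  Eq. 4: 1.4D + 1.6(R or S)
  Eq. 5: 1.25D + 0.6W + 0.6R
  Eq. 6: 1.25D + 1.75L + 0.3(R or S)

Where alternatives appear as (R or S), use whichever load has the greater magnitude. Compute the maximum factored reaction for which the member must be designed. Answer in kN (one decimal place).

471.6 kN

(R or S) → R = 151 kN.
Eq. 1: 0.9(145) - 1.7(140) = 130.5 - 238.0 = -107.5
Eq. 2: 1.4(145) + 0.7(140) + 0.7(134) + 0.7(43) = 203.0 + 98.0 + 93.8 + 30.1 = 424.9
Eq. 3: 1.35(145) = 195.8
Eq. 4: 1.4(145) + 1.6(151) = 203.0 + 241.6 = 444.6
Eq. 5: 1.25(145) + 0.6(43) + 0.6(151) = 181.3 + 25.8 + 90.6 = 297.7
Eq. 6: 1.25(145) + 1.75(140) + 0.3(151) = 181.3 + 245.0 + 45.3 = 471.6
The controlling combination is 6, giving 471.6 kN.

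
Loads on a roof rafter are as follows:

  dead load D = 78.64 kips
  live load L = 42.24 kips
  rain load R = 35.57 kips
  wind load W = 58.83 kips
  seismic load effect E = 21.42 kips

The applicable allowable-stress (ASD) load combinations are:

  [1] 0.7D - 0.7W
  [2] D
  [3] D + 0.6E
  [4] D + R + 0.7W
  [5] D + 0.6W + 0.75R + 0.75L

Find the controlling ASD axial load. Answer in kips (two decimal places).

172.30 kips

[1] 0.7(78.64) - 0.7(58.83) = 13.87
[2] 1.0(78.64) = 78.64
[3] 1.0(78.64) + 0.6(21.42) = 91.49
[4] 1.0(78.64) + 1.0(35.57) + 0.7(58.83) = 155.39
[5] 1.0(78.64) + 0.6(58.83) + 0.75(35.57) + 0.75(42.24) = 172.30
Maximum is from combination 5.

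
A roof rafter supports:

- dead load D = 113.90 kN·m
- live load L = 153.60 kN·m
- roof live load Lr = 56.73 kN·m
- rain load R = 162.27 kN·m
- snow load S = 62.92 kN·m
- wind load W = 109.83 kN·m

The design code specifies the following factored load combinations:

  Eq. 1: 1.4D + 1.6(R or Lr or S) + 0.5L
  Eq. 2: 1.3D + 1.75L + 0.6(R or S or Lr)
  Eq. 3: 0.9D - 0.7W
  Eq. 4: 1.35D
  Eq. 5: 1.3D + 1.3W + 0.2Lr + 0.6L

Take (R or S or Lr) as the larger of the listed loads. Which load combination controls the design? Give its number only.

(R or Lr or S) → R = 162.27 kN·m; (R or S or Lr) → R = 162.27 kN·m.
Eq. 1: 1.4(113.90) + 1.6(162.27) + 0.5(153.60) = 495.89
Eq. 2: 1.3(113.90) + 1.75(153.60) + 0.6(162.27) = 514.23
Eq. 3: 0.9(113.90) - 0.7(109.83) = 25.63
Eq. 4: 1.35(113.90) = 153.77
Eq. 5: 1.3(113.90) + 1.3(109.83) + 0.2(56.73) + 0.6(153.60) = 394.36
The largest value is 514.23 kN·m from combination 2.

Combination 2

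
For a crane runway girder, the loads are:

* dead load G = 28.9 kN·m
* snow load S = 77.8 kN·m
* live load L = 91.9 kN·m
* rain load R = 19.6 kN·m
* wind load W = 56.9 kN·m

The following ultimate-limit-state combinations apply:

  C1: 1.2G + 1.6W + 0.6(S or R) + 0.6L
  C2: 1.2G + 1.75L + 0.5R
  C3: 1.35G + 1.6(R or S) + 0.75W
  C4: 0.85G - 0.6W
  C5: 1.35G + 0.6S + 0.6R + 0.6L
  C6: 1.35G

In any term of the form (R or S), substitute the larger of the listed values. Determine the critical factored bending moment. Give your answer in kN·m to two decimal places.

(S or R) → S = 77.8 kN·m; (R or S) → S = 77.8 kN·m.
C1: 1.2(28.9) + 1.6(56.9) + 0.6(77.8) + 0.6(91.9) = 227.54
C2: 1.2(28.9) + 1.75(91.9) + 0.5(19.6) = 205.31
C3: 1.35(28.9) + 1.6(77.8) + 0.75(56.9) = 206.17
C4: 0.85(28.9) - 0.6(56.9) = -9.58
C5: 1.35(28.9) + 0.6(77.8) + 0.6(19.6) + 0.6(91.9) = 152.60
C6: 1.35(28.9) = 39.02
The controlling combination is 1, giving 227.54 kN·m.

227.54 kN·m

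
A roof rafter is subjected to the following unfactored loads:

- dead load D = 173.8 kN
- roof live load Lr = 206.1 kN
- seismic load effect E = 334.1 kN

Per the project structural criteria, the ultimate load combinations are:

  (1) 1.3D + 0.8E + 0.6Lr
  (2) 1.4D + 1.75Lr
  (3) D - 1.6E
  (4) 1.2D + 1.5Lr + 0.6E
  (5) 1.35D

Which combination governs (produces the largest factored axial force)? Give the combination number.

(1) 1.3(173.8) + 0.8(334.1) + 0.6(206.1) = 225.9 + 267.3 + 123.7 = 616.9
(2) 1.4(173.8) + 1.75(206.1) = 243.3 + 360.7 = 604.0
(3) 1.0(173.8) - 1.6(334.1) = 173.8 - 534.6 = -360.8
(4) 1.2(173.8) + 1.5(206.1) + 0.6(334.1) = 718.2
(5) 1.35(173.8) = 234.6
The largest value is 718.2 kN from combination 4.

Combination 4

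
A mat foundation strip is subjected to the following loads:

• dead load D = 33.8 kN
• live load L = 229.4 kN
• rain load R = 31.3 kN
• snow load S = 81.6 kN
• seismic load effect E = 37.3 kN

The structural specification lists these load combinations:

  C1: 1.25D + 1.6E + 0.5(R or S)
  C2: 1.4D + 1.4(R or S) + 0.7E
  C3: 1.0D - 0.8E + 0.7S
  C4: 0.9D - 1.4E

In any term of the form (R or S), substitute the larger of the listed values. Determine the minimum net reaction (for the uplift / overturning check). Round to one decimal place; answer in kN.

(R or S) → S = 81.6 kN.
C1: 1.25(33.8) + 1.6(37.3) + 0.5(81.6) = 142.7
C2: 1.4(33.8) + 1.4(81.6) + 0.7(37.3) = 187.7
C3: 1.0(33.8) - 0.8(37.3) + 0.7(81.6) = 61.1
C4: 0.9(33.8) - 1.4(37.3) = -21.8
Combination 4 gives the minimum: -21.8 kN.

-21.8 kN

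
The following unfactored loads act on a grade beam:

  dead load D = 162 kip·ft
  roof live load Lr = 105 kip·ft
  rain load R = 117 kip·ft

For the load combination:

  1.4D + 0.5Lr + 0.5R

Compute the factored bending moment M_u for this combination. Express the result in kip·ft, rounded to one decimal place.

1.4(162) + 0.5(105) + 0.5(117) = 337.8
M_u = 337.8 kip·ft.

337.8 kip·ft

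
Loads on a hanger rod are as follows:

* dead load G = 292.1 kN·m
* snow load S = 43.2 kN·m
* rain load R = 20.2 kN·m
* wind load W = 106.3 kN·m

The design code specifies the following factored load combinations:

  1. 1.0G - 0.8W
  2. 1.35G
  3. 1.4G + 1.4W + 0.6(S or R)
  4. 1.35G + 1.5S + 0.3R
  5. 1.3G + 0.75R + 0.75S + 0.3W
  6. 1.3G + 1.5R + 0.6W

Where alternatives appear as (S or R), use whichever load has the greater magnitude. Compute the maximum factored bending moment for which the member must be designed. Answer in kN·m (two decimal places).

(S or R) → S = 43.2 kN·m.
1. 1.0(292.1) - 0.8(106.3) = 207.06
2. 1.35(292.1) = 394.34
3. 1.4(292.1) + 1.4(106.3) + 0.6(43.2) = 583.68
4. 1.35(292.1) + 1.5(43.2) + 0.3(20.2) = 465.20
5. 1.3(292.1) + 0.75(20.2) + 0.75(43.2) + 0.3(106.3) = 459.17
6. 1.3(292.1) + 1.5(20.2) + 0.6(106.3) = 473.81
Combination 3 governs: M_u = 583.68 kN·m.

583.68 kN·m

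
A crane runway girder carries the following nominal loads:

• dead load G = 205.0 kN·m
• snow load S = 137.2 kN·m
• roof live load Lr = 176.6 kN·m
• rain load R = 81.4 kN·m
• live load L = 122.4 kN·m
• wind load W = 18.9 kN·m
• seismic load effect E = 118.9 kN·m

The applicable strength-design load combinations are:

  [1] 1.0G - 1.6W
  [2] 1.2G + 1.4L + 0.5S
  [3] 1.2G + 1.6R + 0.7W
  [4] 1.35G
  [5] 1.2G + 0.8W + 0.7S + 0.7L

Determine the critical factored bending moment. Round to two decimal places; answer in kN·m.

485.96 kN·m

[1] 1.0(205.0) - 1.6(18.9) = 205.00 - 30.24 = 174.76
[2] 1.2(205.0) + 1.4(122.4) + 0.5(137.2) = 246.00 + 171.36 + 68.60 = 485.96
[3] 1.2(205.0) + 1.6(81.4) + 0.7(18.9) = 246.00 + 130.24 + 13.23 = 389.47
[4] 1.35(205.0) = 276.75
[5] 1.2(205.0) + 0.8(18.9) + 0.7(137.2) + 0.7(122.4) = 246.00 + 15.12 + 96.04 + 85.68 = 442.84
Maximum is from combination 2.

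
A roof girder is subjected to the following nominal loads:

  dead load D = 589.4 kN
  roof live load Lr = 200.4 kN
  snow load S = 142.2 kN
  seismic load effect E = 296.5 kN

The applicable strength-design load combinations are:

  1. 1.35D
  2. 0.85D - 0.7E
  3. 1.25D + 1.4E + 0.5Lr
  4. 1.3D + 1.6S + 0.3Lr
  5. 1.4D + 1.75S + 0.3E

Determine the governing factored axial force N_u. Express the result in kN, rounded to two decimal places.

1252.05 kN

1. 1.35(589.4) = 795.69
2. 0.85(589.4) - 0.7(296.5) = 500.99 - 207.55 = 293.44
3. 1.25(589.4) + 1.4(296.5) + 0.5(200.4) = 736.75 + 415.10 + 100.20 = 1252.05
4. 1.3(589.4) + 1.6(142.2) + 0.3(200.4) = 766.22 + 227.52 + 60.12 = 1053.86
5. 1.4(589.4) + 1.75(142.2) + 0.3(296.5) = 825.16 + 248.85 + 88.95 = 1162.96
Maximum is from combination 3.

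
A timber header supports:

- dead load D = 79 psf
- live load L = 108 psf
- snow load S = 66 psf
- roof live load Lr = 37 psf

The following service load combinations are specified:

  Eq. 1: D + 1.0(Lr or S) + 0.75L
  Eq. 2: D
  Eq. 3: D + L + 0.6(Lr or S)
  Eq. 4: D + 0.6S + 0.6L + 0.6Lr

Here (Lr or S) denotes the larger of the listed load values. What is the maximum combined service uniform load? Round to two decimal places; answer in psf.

(Lr or S) → S = 66 psf.
Eq. 1: 1.0(79) + 1.0(66) + 0.75(108) = 79.00 + 66.00 + 81.00 = 226.00
Eq. 2: 1.0(79) = 79.00
Eq. 3: 1.0(79) + 1.0(108) + 0.6(66) = 79.00 + 108.00 + 39.60 = 226.60
Eq. 4: 1.0(79) + 0.6(66) + 0.6(108) + 0.6(37) = 79.00 + 39.60 + 64.80 + 22.20 = 205.60
Maximum is from combination 3.

226.60 psf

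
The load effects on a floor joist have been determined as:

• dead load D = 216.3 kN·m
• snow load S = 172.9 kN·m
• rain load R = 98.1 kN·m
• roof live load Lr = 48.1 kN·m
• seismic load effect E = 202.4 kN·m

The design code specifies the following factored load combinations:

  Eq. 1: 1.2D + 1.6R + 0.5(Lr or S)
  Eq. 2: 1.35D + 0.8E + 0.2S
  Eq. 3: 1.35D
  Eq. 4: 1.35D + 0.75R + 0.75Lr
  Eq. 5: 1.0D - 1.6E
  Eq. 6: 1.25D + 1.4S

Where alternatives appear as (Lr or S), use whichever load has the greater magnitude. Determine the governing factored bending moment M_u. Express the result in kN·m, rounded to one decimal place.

(Lr or S) → S = 172.9 kN·m.
Eq. 1: 1.2(216.3) + 1.6(98.1) + 0.5(172.9) = 503.0
Eq. 2: 1.35(216.3) + 0.8(202.4) + 0.2(172.9) = 292.0 + 161.9 + 34.6 = 488.5
Eq. 3: 1.35(216.3) = 292.0
Eq. 4: 1.35(216.3) + 0.75(98.1) + 0.75(48.1) = 292.0 + 73.6 + 36.1 = 401.7
Eq. 5: 1.0(216.3) - 1.6(202.4) = 216.3 - 323.8 = -107.5
Eq. 6: 1.25(216.3) + 1.4(172.9) = 512.4
The controlling combination is 6, giving 512.4 kN·m.

512.4 kN·m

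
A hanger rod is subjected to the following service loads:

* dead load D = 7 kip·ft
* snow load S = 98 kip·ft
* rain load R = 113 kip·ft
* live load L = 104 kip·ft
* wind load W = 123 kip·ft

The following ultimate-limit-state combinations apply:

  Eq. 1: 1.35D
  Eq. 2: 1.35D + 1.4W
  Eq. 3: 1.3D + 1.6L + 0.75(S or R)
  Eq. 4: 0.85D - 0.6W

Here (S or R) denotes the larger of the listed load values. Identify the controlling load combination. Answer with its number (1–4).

(S or R) → R = 113 kip·ft.
Eq. 1: 1.35(7) = 9.45
Eq. 2: 1.35(7) + 1.4(123) = 9.45 + 172.20 = 181.65
Eq. 3: 1.3(7) + 1.6(104) + 0.75(113) = 9.10 + 166.40 + 84.75 = 260.25
Eq. 4: 0.85(7) - 0.6(123) = 5.95 - 73.80 = -67.85
The largest value is 260.25 kip·ft from combination 3.

Combination 3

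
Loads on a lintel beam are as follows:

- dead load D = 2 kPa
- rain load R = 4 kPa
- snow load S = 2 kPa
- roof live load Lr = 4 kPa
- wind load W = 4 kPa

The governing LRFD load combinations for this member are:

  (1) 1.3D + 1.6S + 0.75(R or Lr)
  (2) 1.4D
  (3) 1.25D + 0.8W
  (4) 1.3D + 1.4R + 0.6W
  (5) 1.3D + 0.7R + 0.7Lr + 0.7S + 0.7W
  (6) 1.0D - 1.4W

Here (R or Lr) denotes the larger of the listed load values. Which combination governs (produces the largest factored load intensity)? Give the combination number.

(R or Lr) → R = 4 kPa.
(1) 1.3(2) + 1.6(2) + 0.75(4) = 8.80
(2) 1.4(2) = 2.80
(3) 1.25(2) + 0.8(4) = 5.70
(4) 1.3(2) + 1.4(4) + 0.6(4) = 10.60
(5) 1.3(2) + 0.7(4) + 0.7(4) + 0.7(2) + 0.7(4) = 12.40
(6) 1.0(2) - 1.4(4) = -3.60
The largest value is 12.40 kPa from combination 5.

Combination 5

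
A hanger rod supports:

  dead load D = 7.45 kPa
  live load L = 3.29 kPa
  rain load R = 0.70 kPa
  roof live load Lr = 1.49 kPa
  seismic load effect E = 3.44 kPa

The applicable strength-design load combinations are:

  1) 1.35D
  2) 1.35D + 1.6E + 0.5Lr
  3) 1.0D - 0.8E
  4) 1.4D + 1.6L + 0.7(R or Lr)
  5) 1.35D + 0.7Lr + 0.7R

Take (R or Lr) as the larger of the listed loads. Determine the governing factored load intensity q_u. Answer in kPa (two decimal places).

16.74 kPa

(R or Lr) → Lr = 1.49 kPa.
1) 1.35(7.45) = 10.06
2) 1.35(7.45) + 1.6(3.44) + 0.5(1.49) = 10.06 + 5.50 + 0.75 = 16.31
3) 1.0(7.45) - 0.8(3.44) = 7.45 - 2.75 = 4.70
4) 1.4(7.45) + 1.6(3.29) + 0.7(1.49) = 16.74
5) 1.35(7.45) + 0.7(1.49) + 0.7(0.70) = 10.06 + 1.04 + 0.49 = 11.59
Maximum is from combination 4.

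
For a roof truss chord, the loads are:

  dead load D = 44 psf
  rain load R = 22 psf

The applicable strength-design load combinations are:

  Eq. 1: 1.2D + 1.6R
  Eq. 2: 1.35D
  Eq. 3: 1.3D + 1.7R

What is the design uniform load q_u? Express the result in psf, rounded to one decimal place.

94.6 psf

Eq. 1: 1.2(44) + 1.6(22) = 52.8 + 35.2 = 88.0
Eq. 2: 1.35(44) = 59.4
Eq. 3: 1.3(44) + 1.7(22) = 57.2 + 37.4 = 94.6
Combination 3 governs: q_u = 94.6 psf.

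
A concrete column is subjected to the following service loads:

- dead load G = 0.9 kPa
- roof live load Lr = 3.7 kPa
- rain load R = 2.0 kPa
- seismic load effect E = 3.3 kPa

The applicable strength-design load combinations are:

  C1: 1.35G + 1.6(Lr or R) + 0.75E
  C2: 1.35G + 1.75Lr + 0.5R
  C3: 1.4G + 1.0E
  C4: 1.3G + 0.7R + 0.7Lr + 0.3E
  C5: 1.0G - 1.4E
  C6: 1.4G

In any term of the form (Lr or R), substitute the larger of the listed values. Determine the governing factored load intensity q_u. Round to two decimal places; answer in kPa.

(Lr or R) → Lr = 3.7 kPa.
C1: 1.35(0.9) + 1.6(3.7) + 0.75(3.3) = 9.61
C2: 1.35(0.9) + 1.75(3.7) + 0.5(2.0) = 8.69
C3: 1.4(0.9) + 1.0(3.3) = 1.26 + 3.30 = 4.56
C4: 1.3(0.9) + 0.7(2.0) + 0.7(3.7) + 0.3(3.3) = 1.17 + 1.40 + 2.59 + 0.99 = 6.15
C5: 1.0(0.9) - 1.4(3.3) = 0.90 - 4.62 = -3.72
C6: 1.4(0.9) = 1.26
Combination 1 governs: q_u = 9.61 kPa.

9.61 kPa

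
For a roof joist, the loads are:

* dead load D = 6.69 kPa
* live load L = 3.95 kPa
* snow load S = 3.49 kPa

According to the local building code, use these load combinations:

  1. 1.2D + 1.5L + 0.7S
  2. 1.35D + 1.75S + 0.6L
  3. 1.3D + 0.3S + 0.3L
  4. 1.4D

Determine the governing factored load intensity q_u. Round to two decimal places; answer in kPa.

1. 1.2(6.69) + 1.5(3.95) + 0.7(3.49) = 16.40
2. 1.35(6.69) + 1.75(3.49) + 0.6(3.95) = 17.51
3. 1.3(6.69) + 0.3(3.49) + 0.3(3.95) = 10.93
4. 1.4(6.69) = 9.37
Combination 2 governs: q_u = 17.51 kPa.

17.51 kPa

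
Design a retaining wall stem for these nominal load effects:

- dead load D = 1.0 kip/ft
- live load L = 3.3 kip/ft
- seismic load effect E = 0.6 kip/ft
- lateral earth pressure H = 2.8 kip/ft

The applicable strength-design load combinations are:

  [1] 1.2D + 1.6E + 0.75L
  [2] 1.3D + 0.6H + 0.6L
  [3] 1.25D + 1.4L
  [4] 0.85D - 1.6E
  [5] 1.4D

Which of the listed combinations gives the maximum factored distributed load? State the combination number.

[1] 1.2(1.0) + 1.6(0.6) + 0.75(3.3) = 4.6
[2] 1.3(1.0) + 0.6(2.8) + 0.6(3.3) = 1.3 + 1.7 + 2.0 = 5.0
[3] 1.25(1.0) + 1.4(3.3) = 1.3 + 4.6 = 5.9
[4] 0.85(1.0) - 1.6(0.6) = 0.9 - 1.0 = -0.1
[5] 1.4(1.0) = 1.4
The largest value is 5.9 kip/ft from combination 3.

Combination 3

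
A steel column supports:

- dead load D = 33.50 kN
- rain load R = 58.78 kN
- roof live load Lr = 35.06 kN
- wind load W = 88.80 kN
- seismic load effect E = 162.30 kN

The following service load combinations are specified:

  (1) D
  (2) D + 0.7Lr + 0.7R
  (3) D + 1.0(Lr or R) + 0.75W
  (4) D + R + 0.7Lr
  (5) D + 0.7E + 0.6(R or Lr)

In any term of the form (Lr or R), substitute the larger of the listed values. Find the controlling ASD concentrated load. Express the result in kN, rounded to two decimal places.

182.38 kN

(Lr or R) → R = 58.78 kN; (R or Lr) → R = 58.78 kN.
(1) 1.0(33.50) = 33.50
(2) 1.0(33.50) + 0.7(35.06) + 0.7(58.78) = 33.50 + 24.54 + 41.15 = 99.19
(3) 1.0(33.50) + 1.0(58.78) + 0.75(88.80) = 33.50 + 58.78 + 66.60 = 158.88
(4) 1.0(33.50) + 1.0(58.78) + 0.7(35.06) = 33.50 + 58.78 + 24.54 = 116.82
(5) 1.0(33.50) + 0.7(162.30) + 0.6(58.78) = 33.50 + 113.61 + 35.27 = 182.38
Combination 5 governs: P = 182.38 kN.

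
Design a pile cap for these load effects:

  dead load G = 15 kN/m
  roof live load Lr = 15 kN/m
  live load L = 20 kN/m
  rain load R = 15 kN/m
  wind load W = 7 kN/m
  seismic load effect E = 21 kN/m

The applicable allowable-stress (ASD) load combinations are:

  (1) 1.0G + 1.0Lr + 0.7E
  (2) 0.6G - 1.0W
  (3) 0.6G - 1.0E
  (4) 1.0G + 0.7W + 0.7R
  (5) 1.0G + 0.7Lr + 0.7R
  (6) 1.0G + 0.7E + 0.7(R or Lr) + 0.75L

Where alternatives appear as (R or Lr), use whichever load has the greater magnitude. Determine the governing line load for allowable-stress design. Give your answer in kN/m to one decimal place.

(R or Lr) → R = 15 kN/m.
(1) 1.0(15) + 1.0(15) + 0.7(21) = 44.7
(2) 0.6(15) - 1.0(7) = 2.0
(3) 0.6(15) - 1.0(21) = -12.0
(4) 1.0(15) + 0.7(7) + 0.7(15) = 30.4
(5) 1.0(15) + 0.7(15) + 0.7(15) = 36.0
(6) 1.0(15) + 0.7(21) + 0.7(15) + 0.75(20) = 55.2
Maximum is from combination 6.

55.2 kN/m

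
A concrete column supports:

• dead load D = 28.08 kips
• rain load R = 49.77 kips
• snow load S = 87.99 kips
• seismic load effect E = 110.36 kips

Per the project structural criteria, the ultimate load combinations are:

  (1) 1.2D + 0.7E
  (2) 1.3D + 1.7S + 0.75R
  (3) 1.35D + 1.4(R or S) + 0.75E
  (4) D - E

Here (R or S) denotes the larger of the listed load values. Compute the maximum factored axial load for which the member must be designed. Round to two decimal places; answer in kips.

(R or S) → S = 87.99 kips.
(1) 1.2(28.08) + 0.7(110.36) = 33.70 + 77.25 = 110.95
(2) 1.3(28.08) + 1.7(87.99) + 0.75(49.77) = 36.50 + 149.58 + 37.33 = 223.41
(3) 1.35(28.08) + 1.4(87.99) + 0.75(110.36) = 243.86
(4) 1.0(28.08) - 1.0(110.36) = 28.08 - 110.36 = -82.28
Combination 3 governs: P_u = 243.86 kips.

243.86 kips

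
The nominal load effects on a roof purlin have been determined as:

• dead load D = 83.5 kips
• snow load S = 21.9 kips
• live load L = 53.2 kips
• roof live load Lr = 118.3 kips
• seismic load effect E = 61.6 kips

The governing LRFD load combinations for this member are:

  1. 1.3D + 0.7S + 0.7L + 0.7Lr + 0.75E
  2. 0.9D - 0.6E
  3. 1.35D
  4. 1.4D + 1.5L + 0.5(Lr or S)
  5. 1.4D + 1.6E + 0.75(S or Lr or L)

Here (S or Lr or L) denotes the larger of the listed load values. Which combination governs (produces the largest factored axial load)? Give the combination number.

Combination 5

(Lr or S) → Lr = 118.3 kips; (S or Lr or L) → Lr = 118.3 kips.
1. 1.3(83.5) + 0.7(21.9) + 0.7(53.2) + 0.7(118.3) + 0.75(61.6) = 290.1
2. 0.9(83.5) - 0.6(61.6) = 38.2
3. 1.35(83.5) = 112.7
4. 1.4(83.5) + 1.5(53.2) + 0.5(118.3) = 255.9
5. 1.4(83.5) + 1.6(61.6) + 0.75(118.3) = 304.2
The largest value is 304.2 kips from combination 5.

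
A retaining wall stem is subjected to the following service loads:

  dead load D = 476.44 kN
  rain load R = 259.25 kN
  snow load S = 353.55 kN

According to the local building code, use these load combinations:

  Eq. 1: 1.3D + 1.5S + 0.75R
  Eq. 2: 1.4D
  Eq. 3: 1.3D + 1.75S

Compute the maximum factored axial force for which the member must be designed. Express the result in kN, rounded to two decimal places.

1344.13 kN

Eq. 1: 1.3(476.44) + 1.5(353.55) + 0.75(259.25) = 1344.13
Eq. 2: 1.4(476.44) = 667.02
Eq. 3: 1.3(476.44) + 1.75(353.55) = 619.37 + 618.71 = 1238.08
Maximum is from combination 1.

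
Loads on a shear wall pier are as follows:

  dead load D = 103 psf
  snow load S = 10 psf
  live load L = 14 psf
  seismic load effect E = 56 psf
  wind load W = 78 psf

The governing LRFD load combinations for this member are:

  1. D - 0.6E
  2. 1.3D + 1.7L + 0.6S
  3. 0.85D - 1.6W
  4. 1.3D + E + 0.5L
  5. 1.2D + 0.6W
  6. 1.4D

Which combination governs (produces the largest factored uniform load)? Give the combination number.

Combination 4

1. 1.0(103) - 0.6(56) = 69.40
2. 1.3(103) + 1.7(14) + 0.6(10) = 163.70
3. 0.85(103) - 1.6(78) = -37.25
4. 1.3(103) + 1.0(56) + 0.5(14) = 196.90
5. 1.2(103) + 0.6(78) = 170.40
6. 1.4(103) = 144.20
The largest value is 196.90 psf from combination 4.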